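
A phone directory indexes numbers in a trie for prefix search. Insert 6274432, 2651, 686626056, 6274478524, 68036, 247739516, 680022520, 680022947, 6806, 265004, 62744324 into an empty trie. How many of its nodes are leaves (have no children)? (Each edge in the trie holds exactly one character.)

10

A leaf is a node with no children — equivalently, the end of a word that is not a proper prefix of any other stored word.
Those words: "247739516", "265004", "2651", "62744324", "6274478524", "680022520", "680022947", "68036", "6806", "686626056"
Leaf count: 10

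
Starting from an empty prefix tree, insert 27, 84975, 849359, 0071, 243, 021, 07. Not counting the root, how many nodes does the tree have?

19

For each word, the new-node count is its length minus the longest prefix already in the trie:
  "27" → 2 new (2, 7)
  "84975" → 5 new (8, 4, 9, 7, 5)
  "849359" → prefix "849" already present; 3 new (3, 5, 9)
  "0071" → 4 new (0, 0, 7, 1)
  "243" → prefix "2" already present; 2 new (4, 3)
  "021" → prefix "0" already present; 2 new (2, 1)
  "07" → prefix "0" already present; 1 new (7)
Total nodes = 2 + 5 + 3 + 4 + 2 + 2 + 1 = 19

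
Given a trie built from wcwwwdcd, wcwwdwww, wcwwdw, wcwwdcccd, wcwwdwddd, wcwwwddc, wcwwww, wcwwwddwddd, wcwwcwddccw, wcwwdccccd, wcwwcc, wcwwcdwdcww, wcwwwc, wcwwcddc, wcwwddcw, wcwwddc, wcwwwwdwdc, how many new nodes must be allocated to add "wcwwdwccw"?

3

The longest prefix of "wcwwdwccw" already in the trie is "wcwwdw" (length 6).
Each of the 3 remaining characters creates one node.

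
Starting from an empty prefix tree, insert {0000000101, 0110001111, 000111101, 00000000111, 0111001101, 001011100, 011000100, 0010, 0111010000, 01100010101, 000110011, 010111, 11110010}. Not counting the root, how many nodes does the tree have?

69

Insert word by word; a character creates a node only if that edge doesn't already exist:
  "0000000101" → 10 new (0, 0, 0, 0, 0, 0, 0, 1, 0, 1)
  "0110001111" → prefix "0" already present; 9 new (1, 1, 0, 0, 0, 1, 1, 1, 1)
  "000111101" → prefix "000" already present; 6 new (1, 1, 1, 1, 0, 1)
  "00000000111" → prefix "0000000" already present; 4 new (0, 1, 1, 1)
  "0111001101" → prefix "011" already present; 7 new (1, 0, 0, 1, 1, 0, 1)
  "001011100" → prefix "00" already present; 7 new (1, 0, 1, 1, 1, 0, 0)
  "011000100" → prefix "0110001" already present; 2 new (0, 0)
  "0010" → prefix "0010" already present; 0 new (none)
  "0111010000" → prefix "01110" already present; 5 new (1, 0, 0, 0, 0)
  "01100010101" → prefix "01100010" already present; 3 new (1, 0, 1)
  "000110011" → prefix "00011" already present; 4 new (0, 0, 1, 1)
  "010111" → prefix "01" already present; 4 new (0, 1, 1, 1)
  "11110010" → 8 new (1, 1, 1, 1, 0, 0, 1, 0)
Total nodes = 10 + 9 + 6 + 4 + 7 + 7 + 2 + 0 + 5 + 3 + 4 + 4 + 8 = 69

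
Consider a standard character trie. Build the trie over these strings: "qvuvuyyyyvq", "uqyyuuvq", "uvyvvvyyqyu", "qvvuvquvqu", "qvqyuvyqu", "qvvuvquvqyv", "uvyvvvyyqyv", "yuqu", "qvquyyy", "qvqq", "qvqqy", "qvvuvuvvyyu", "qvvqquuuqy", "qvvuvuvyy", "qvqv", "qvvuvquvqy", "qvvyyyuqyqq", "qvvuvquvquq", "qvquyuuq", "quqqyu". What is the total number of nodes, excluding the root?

Insert word by word; a character creates a node only if that edge doesn't already exist:
  "qvuvuyyyyvq" → 11 new (q, v, u, v, u, y, y, y, y, v, q)
  "uqyyuuvq" → 8 new (u, q, y, y, u, u, v, q)
  "uvyvvvyyqyu" → prefix "u" already present; 10 new (v, y, v, v, v, y, y, q, y, u)
  "qvvuvquvqu" → prefix "qv" already present; 8 new (v, u, v, q, u, v, q, u)
  "qvqyuvyqu" → prefix "qv" already present; 7 new (q, y, u, v, y, q, u)
  "qvvuvquvqyv" → prefix "qvvuvquvq" already present; 2 new (y, v)
  "uvyvvvyyqyv" → prefix "uvyvvvyyqy" already present; 1 new (v)
  "yuqu" → 4 new (y, u, q, u)
  "qvquyyy" → prefix "qvq" already present; 4 new (u, y, y, y)
  "qvqq" → prefix "qvq" already present; 1 new (q)
  "qvqqy" → prefix "qvqq" already present; 1 new (y)
  "qvvuvuvvyyu" → prefix "qvvuv" already present; 6 new (u, v, v, y, y, u)
  "qvvqquuuqy" → prefix "qvv" already present; 7 new (q, q, u, u, u, q, y)
  "qvvuvuvyy" → prefix "qvvuvuv" already present; 2 new (y, y)
  "qvqv" → prefix "qvq" already present; 1 new (v)
  "qvvuvquvqy" → prefix "qvvuvquvqy" already present; 0 new (none)
  "qvvyyyuqyqq" → prefix "qvv" already present; 8 new (y, y, y, u, q, y, q, q)
  "qvvuvquvquq" → prefix "qvvuvquvqu" already present; 1 new (q)
  "qvquyuuq" → prefix "qvquy" already present; 3 new (u, u, q)
  "quqqyu" → prefix "q" already present; 5 new (u, q, q, y, u)
Total nodes = 11 + 8 + 10 + 8 + 7 + 2 + 1 + 4 + 4 + 1 + 1 + 6 + 7 + 2 + 1 + 0 + 8 + 1 + 3 + 5 = 90

90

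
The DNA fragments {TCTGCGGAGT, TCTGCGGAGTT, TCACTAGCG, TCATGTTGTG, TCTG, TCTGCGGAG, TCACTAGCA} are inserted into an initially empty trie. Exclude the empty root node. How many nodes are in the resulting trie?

Insert word by word; a character creates a node only if that edge doesn't already exist:
  "TCTGCGGAGT" → 10 new (T, C, T, G, C, G, G, A, G, T)
  "TCTGCGGAGTT" → prefix "TCTGCGGAGT" already present; 1 new (T)
  "TCACTAGCG" → prefix "TC" already present; 7 new (A, C, T, A, G, C, G)
  "TCATGTTGTG" → prefix "TCA" already present; 7 new (T, G, T, T, G, T, G)
  "TCTG" → prefix "TCTG" already present; 0 new (none)
  "TCTGCGGAG" → prefix "TCTGCGGAG" already present; 0 new (none)
  "TCACTAGCA" → prefix "TCACTAGC" already present; 1 new (A)
Total nodes = 10 + 1 + 7 + 7 + 0 + 0 + 1 = 26

26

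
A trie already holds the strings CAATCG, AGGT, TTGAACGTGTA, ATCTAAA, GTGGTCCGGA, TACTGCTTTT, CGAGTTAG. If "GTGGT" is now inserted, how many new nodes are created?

"GTGGT" is already a full path in the trie; only an end-marker is added.
No new nodes are needed: 0.

0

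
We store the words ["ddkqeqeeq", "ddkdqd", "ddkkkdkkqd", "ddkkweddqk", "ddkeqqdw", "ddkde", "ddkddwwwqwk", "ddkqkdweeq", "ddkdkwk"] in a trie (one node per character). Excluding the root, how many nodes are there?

47

Count nodes per top-level branch (shared prefixes stored once):
  'd'-branch (ddkddwwwqwk, ddkde, ddkdkwk, ddkdqd, ddkeqqdw, ddkkkdkkqd, ddkkweddqk, ddkqeqeeq, ddkqkdweeq): 47 nodes
Sum: 47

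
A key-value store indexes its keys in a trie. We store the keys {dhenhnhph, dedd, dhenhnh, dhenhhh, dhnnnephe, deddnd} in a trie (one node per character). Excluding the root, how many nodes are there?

23

Count nodes per top-level branch (shared prefixes stored once):
  'd'-branch (dedd, deddnd, dhenhhh, dhenhnh, dhenhnhph, dhnnnephe): 23 nodes
Sum: 23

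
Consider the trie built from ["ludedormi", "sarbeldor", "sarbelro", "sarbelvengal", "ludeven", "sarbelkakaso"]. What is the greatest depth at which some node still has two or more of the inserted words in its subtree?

The deepest shared node is where two words last agree before diverging.
e.g. "sarbeldor" and "sarbelkakaso" share the prefix "sarbel" of length 6; no pair shares a longer one.
Longest shared-prefix length: 6

6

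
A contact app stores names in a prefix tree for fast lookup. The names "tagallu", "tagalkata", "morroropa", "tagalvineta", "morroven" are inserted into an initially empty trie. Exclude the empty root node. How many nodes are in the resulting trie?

Trace insertions, counting only characters that open a new branch:
  "tagallu" → 7 new (t, a, g, a, l, l, u)
  "tagalkata" → prefix "tagal" already present; 4 new (k, a, t, a)
  "morroropa" → 9 new (m, o, r, r, o, r, o, p, a)
  "tagalvineta" → prefix "tagal" already present; 6 new (v, i, n, e, t, a)
  "morroven" → prefix "morro" already present; 3 new (v, e, n)
Total nodes = 7 + 4 + 9 + 6 + 3 = 29

29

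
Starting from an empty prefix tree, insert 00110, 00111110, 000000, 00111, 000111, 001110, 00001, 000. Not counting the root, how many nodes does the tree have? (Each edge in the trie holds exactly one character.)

Count nodes per top-level branch (shared prefixes stored once):
  '0'-branch (000, 000000, 00001, 000111, 00110, 00111, 001110, 00111110): 18 nodes
Sum: 18

18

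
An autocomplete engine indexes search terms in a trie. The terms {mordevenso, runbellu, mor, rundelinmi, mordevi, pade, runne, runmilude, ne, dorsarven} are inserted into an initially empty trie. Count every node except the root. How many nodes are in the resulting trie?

Trace insertions, counting only characters that open a new branch:
  "mordevenso" → 10 new (m, o, r, d, e, v, e, n, s, o)
  "runbellu" → 8 new (r, u, n, b, e, l, l, u)
  "mor" → prefix "mor" already present; 0 new (none)
  "rundelinmi" → prefix "run" already present; 7 new (d, e, l, i, n, m, i)
  "mordevi" → prefix "mordev" already present; 1 new (i)
  "pade" → 4 new (p, a, d, e)
  "runne" → prefix "run" already present; 2 new (n, e)
  "runmilude" → prefix "run" already present; 6 new (m, i, l, u, d, e)
  "ne" → 2 new (n, e)
  "dorsarven" → 9 new (d, o, r, s, a, r, v, e, n)
Total nodes = 10 + 8 + 0 + 7 + 1 + 4 + 2 + 6 + 2 + 9 = 49

49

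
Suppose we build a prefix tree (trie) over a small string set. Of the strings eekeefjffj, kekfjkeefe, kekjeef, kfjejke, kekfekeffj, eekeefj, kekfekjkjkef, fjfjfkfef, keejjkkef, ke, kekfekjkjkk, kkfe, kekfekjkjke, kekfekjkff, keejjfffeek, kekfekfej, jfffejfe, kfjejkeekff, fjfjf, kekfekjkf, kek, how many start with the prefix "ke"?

13

Filter for entries beginning with "ke":
Words under "ke": ke, keejjfffeek, keejjkkef, kek, kekfekeffj, kekfekfej, kekfekjkf, kekfekjkff, kekfekjkjke, kekfekjkjkef, kekfekjkjkk, kekfjkeefe, kekjeef
Count: 13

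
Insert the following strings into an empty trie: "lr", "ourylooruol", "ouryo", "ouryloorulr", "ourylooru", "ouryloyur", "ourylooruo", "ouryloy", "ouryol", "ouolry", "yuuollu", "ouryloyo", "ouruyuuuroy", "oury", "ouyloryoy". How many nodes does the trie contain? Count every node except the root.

47

For each word, the new-node count is its length minus the longest prefix already in the trie:
  "lr" → 2 new (l, r)
  "ourylooruol" → 11 new (o, u, r, y, l, o, o, r, u, o, l)
  "ouryo" → prefix "oury" already present; 1 new (o)
  "ouryloorulr" → prefix "ourylooru" already present; 2 new (l, r)
  "ourylooru" → prefix "ourylooru" already present; 0 new (none)
  "ouryloyur" → prefix "ourylo" already present; 3 new (y, u, r)
  "ourylooruo" → prefix "ourylooruo" already present; 0 new (none)
  "ouryloy" → prefix "ouryloy" already present; 0 new (none)
  "ouryol" → prefix "ouryo" already present; 1 new (l)
  "ouolry" → prefix "ou" already present; 4 new (o, l, r, y)
  "yuuollu" → 7 new (y, u, u, o, l, l, u)
  "ouryloyo" → prefix "ouryloy" already present; 1 new (o)
  "ouruyuuuroy" → prefix "our" already present; 8 new (u, y, u, u, u, r, o, y)
  "oury" → prefix "oury" already present; 0 new (none)
  "ouyloryoy" → prefix "ou" already present; 7 new (y, l, o, r, y, o, y)
Total nodes = 2 + 11 + 1 + 2 + 0 + 3 + 0 + 0 + 1 + 4 + 7 + 1 + 8 + 0 + 7 = 47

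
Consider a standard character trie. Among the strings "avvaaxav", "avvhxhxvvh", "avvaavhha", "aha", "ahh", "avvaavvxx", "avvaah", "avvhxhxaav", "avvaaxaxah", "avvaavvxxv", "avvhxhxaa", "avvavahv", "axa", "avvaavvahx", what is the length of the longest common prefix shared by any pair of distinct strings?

Equivalently: take the maximum, over all pairs, of their longest common prefix length.
"avvaavvxx" and "avvaavvxxv" agree on "avvaavvxx" (9 characters) before diverging; nothing deeper is shared.
Longest shared-prefix length: 9

9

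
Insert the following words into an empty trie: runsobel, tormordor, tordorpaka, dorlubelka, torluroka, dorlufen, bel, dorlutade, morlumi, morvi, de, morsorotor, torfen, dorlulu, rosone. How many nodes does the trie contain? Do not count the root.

77

Insert word by word; a character creates a node only if that edge doesn't already exist:
  "runsobel" → 8 new (r, u, n, s, o, b, e, l)
  "tormordor" → 9 new (t, o, r, m, o, r, d, o, r)
  "tordorpaka" → prefix "tor" already present; 7 new (d, o, r, p, a, k, a)
  "dorlubelka" → 10 new (d, o, r, l, u, b, e, l, k, a)
  "torluroka" → prefix "tor" already present; 6 new (l, u, r, o, k, a)
  "dorlufen" → prefix "dorlu" already present; 3 new (f, e, n)
  "bel" → 3 new (b, e, l)
  "dorlutade" → prefix "dorlu" already present; 4 new (t, a, d, e)
  "morlumi" → 7 new (m, o, r, l, u, m, i)
  "morvi" → prefix "mor" already present; 2 new (v, i)
  "de" → prefix "d" already present; 1 new (e)
  "morsorotor" → prefix "mor" already present; 7 new (s, o, r, o, t, o, r)
  "torfen" → prefix "tor" already present; 3 new (f, e, n)
  "dorlulu" → prefix "dorlu" already present; 2 new (l, u)
  "rosone" → prefix "r" already present; 5 new (o, s, o, n, e)
Total nodes = 8 + 9 + 7 + 10 + 6 + 3 + 3 + 4 + 7 + 2 + 1 + 7 + 3 + 2 + 5 = 77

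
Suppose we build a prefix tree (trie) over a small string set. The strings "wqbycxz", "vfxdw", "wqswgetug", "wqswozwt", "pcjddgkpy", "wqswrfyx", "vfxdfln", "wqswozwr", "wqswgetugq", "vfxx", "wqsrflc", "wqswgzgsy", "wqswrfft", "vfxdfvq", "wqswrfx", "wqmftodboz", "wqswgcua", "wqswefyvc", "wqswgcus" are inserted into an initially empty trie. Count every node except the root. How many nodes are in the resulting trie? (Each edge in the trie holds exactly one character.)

Count nodes per top-level branch (shared prefixes stored once):
  'p'-branch (pcjddgkpy): 9 nodes
  'v'-branch (vfxdfln, vfxdfvq, vfxdw, vfxx): 11 nodes
  'w'-branch (wqbycxz, wqmftodboz, wqsrflc, wqswefyvc, wqswgcua, wqswgcus, wqswgetug, wqswgetugq, wqswgzgsy, wqswozwr, wqswozwt, wqswrfft, wqswrfx, wqswrfyx): 52 nodes
Sum: 72

72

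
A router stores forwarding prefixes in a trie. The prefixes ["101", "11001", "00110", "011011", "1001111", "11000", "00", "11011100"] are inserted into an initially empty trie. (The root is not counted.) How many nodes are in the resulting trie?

Insert word by word; a character creates a node only if that edge doesn't already exist:
  "101" → 3 new (1, 0, 1)
  "11001" → prefix "1" already present; 4 new (1, 0, 0, 1)
  "00110" → 5 new (0, 0, 1, 1, 0)
  "011011" → prefix "0" already present; 5 new (1, 1, 0, 1, 1)
  "1001111" → prefix "10" already present; 5 new (0, 1, 1, 1, 1)
  "11000" → prefix "1100" already present; 1 new (0)
  "00" → prefix "00" already present; 0 new (none)
  "11011100" → prefix "110" already present; 5 new (1, 1, 1, 0, 0)
Total nodes = 3 + 4 + 5 + 5 + 5 + 1 + 0 + 5 = 28

28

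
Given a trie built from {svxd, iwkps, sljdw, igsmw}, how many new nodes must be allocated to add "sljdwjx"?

Walking "sljdwjx" from the root, the first 5 characters ("sljdw") follow existing edges; "j" is the first miss.
So 7 − 5 = 2 new nodes.

2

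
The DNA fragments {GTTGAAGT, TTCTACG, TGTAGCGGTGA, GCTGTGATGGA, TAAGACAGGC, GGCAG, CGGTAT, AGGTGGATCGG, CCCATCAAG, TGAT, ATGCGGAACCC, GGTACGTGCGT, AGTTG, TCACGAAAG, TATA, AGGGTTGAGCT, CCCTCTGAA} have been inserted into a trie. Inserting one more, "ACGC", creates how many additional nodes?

3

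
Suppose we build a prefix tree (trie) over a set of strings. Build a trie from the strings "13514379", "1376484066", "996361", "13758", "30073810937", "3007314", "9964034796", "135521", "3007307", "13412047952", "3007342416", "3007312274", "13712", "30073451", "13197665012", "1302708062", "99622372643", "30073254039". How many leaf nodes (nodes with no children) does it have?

A leaf is a node with no children — equivalently, the end of a word that is not a proper prefix of any other stored word.
Those words: "1302708062", "13197665012", "13412047952", "13514379", "135521", "13712", "13758", "1376484066", "3007307", "3007312274", "3007314", "30073254039", "3007342416", "30073451", "30073810937", "99622372643", "996361", "9964034796"
Leaf count: 18

18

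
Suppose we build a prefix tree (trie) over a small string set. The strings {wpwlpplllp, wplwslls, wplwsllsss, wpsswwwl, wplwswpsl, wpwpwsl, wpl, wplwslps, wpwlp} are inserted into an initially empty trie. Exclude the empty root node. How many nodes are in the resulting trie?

For each word, the new-node count is its length minus the longest prefix already in the trie:
  "wpwlpplllp" → 10 new (w, p, w, l, p, p, l, l, l, p)
  "wplwslls" → prefix "wp" already present; 6 new (l, w, s, l, l, s)
  "wplwsllsss" → prefix "wplwslls" already present; 2 new (s, s)
  "wpsswwwl" → prefix "wp" already present; 6 new (s, s, w, w, w, l)
  "wplwswpsl" → prefix "wplws" already present; 4 new (w, p, s, l)
  "wpwpwsl" → prefix "wpw" already present; 4 new (p, w, s, l)
  "wpl" → prefix "wpl" already present; 0 new (none)
  "wplwslps" → prefix "wplwsl" already present; 2 new (p, s)
  "wpwlp" → prefix "wpwlp" already present; 0 new (none)
Total nodes = 10 + 6 + 2 + 6 + 4 + 4 + 0 + 2 + 0 = 34

34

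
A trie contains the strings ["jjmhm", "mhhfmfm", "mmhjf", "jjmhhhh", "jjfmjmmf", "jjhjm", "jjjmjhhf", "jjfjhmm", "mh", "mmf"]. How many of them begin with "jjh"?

1

Traverse to the node for "jjh", then collect every word in that subtree.
Words under "jjh": jjhjm
Count: 1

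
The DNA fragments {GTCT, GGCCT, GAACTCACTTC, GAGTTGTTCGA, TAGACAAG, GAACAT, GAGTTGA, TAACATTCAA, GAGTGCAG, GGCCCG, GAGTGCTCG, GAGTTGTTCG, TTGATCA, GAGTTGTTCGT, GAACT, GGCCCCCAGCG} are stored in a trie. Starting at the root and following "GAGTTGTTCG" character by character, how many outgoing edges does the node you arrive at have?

2

Walk "GAGTTGTTCG" from the root, arriving at one node.
Characters that immediately follow "GAGTTGTTCG" among the stored strings: {A, T}.
That node has 2 child edges.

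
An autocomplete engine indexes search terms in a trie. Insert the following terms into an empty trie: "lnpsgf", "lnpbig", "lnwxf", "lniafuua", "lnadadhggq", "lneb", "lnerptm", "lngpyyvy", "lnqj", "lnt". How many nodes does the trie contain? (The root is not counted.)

Count nodes per top-level branch (shared prefixes stored once):
  'l'-branch (lnadadhggq, lneb, lnerptm, lngpyyvy, lniafuua, lnpbig, lnpsgf, lnqj, lnt, lnwxf): 41 nodes
Sum: 41

41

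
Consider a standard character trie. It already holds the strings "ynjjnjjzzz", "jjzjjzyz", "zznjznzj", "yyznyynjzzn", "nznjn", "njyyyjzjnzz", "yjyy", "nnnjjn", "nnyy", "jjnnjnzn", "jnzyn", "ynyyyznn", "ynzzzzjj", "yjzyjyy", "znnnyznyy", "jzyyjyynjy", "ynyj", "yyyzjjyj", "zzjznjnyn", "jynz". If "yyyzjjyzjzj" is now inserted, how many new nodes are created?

The longest prefix of "yyyzjjyzjzj" already in the trie is "yyyzjjy" (length 7).
New nodes needed: |"yyyzjjyzjzj"| − 7 = 11 − 7 = 4.

4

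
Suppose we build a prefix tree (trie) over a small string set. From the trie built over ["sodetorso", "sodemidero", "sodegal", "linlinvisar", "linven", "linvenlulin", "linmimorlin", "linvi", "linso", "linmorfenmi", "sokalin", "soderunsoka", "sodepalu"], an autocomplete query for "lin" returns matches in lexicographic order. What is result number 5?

linven

DFS of the "lin" subtree visits, in order: "linlinvisar", "linmimorlin", "linmorfenmi", "linso", "linven", "linvenlulin", "linvi"
Position 5: linven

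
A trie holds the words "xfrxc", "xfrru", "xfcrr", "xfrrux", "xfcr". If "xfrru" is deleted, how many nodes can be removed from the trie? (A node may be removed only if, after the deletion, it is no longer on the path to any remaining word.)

Walk "xfrru" from the leaf back toward the root, removing each node that no remaining word uses.
Every node on "xfrru" is still needed (e.g. by "xfrrux"), so nothing is freed.
Nodes removed: 0

0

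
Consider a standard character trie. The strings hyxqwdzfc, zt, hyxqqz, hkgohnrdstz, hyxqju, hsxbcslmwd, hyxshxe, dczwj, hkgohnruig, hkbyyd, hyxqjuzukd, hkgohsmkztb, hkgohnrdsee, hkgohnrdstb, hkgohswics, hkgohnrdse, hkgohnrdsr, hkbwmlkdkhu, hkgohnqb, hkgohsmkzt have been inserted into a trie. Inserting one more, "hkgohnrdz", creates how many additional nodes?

1

"hkgohnrd" is already a path in the trie; the remaining "z" must be added.
New nodes needed: |"hkgohnrdz"| − 8 = 9 − 8 = 1.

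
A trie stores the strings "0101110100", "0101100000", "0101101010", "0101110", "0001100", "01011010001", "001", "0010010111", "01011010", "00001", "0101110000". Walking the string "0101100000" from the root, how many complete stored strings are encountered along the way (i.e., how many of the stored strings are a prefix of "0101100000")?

Walk "0101100000" from the root; an end-of-word marker is hit whenever a stored word is a prefix of "0101100000".
Prefixes of the query that are stored words: "0101100000"
Count: 1

1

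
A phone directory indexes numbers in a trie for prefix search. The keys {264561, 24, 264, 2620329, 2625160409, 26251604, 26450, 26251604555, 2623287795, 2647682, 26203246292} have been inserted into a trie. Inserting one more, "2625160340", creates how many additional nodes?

The longest prefix of "2625160340" already in the trie is "2625160" (length 7).
New nodes needed: |"2625160340"| − 7 = 10 − 7 = 3.

3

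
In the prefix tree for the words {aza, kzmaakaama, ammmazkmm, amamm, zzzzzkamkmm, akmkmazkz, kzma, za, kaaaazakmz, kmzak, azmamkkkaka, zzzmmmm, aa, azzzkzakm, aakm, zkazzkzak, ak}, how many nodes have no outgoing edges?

A leaf is a node with no children — equivalently, the end of a word that is not a proper prefix of any other stored word.
Those words: "aakm", "akmkmazkz", "amamm", "ammmazkmm", "aza", "azmamkkkaka", "azzzkzakm", "kaaaazakmz", "kmzak", "kzmaakaama", "za", "zkazzkzak", "zzzmmmm", "zzzzzkamkmm"
Leaf count: 14

14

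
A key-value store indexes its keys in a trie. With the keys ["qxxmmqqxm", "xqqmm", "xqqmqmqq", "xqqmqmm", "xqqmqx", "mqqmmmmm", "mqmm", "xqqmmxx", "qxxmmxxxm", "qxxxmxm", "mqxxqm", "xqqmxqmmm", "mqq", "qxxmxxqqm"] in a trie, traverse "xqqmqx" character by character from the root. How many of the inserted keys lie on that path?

Check each prefix of "xqqmqx" against the stored set — each match is an end-marker on the path.
Prefixes of the query that are stored words: "xqqmqx"
Count: 1

1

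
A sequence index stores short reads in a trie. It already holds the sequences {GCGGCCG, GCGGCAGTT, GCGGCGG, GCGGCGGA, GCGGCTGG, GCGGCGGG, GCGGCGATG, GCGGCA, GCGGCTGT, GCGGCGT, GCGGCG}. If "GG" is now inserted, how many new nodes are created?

Walking "GG" from the root, the first 1 characters ("G") follow existing edges; "G" is the first miss.
New nodes needed: |"GG"| − 1 = 2 − 1 = 1.

1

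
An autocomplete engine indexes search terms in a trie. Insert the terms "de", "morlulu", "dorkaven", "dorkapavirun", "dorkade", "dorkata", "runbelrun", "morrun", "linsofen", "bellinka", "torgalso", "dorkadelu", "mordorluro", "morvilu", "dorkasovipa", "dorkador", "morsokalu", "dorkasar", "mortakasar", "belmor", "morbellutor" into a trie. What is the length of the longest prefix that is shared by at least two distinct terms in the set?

The deepest shared node is where two words last agree before diverging.
e.g. "dorkade" and "dorkadelu" share the prefix "dorkade" of length 7; no pair shares a longer one.
Longest shared-prefix length: 7

7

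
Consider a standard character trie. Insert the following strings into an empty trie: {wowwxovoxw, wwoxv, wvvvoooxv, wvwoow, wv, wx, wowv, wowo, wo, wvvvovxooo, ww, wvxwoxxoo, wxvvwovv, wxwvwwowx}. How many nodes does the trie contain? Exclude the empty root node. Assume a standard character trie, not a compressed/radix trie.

Trace insertions, counting only characters that open a new branch:
  "wowwxovoxw" → 10 new (w, o, w, w, x, o, v, o, x, w)
  "wwoxv" → prefix "w" already present; 4 new (w, o, x, v)
  "wvvvoooxv" → prefix "w" already present; 8 new (v, v, v, o, o, o, x, v)
  "wvwoow" → prefix "wv" already present; 4 new (w, o, o, w)
  "wv" → prefix "wv" already present; 0 new (none)
  "wx" → prefix "w" already present; 1 new (x)
  "wowv" → prefix "wow" already present; 1 new (v)
  "wowo" → prefix "wow" already present; 1 new (o)
  "wo" → prefix "wo" already present; 0 new (none)
  "wvvvovxooo" → prefix "wvvvo" already present; 5 new (v, x, o, o, o)
  "ww" → prefix "ww" already present; 0 new (none)
  "wvxwoxxoo" → prefix "wv" already present; 7 new (x, w, o, x, x, o, o)
  "wxvvwovv" → prefix "wx" already present; 6 new (v, v, w, o, v, v)
  "wxwvwwowx" → prefix "wx" already present; 7 new (w, v, w, w, o, w, x)
Total nodes = 10 + 4 + 8 + 4 + 0 + 1 + 1 + 1 + 0 + 5 + 0 + 7 + 6 + 7 = 54

54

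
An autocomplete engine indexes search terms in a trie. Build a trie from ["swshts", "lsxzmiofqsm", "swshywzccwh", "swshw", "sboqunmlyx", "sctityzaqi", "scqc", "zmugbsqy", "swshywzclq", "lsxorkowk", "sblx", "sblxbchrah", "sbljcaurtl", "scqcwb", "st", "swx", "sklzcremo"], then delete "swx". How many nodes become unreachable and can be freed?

Walk "swx" from the leaf back toward the root, removing each node that no remaining word uses.
The suffix "x" (1 node) is used only by "swx"; the node for "sw" still has the child "s", so pruning stops there.
Nodes removed: 1

1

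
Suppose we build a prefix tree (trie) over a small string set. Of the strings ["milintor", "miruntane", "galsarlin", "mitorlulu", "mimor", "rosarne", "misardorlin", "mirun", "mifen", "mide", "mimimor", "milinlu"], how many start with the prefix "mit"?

1

Traverse to the node for "mit", then collect every word in that subtree.
Words under "mit": mitorlulu
Count: 1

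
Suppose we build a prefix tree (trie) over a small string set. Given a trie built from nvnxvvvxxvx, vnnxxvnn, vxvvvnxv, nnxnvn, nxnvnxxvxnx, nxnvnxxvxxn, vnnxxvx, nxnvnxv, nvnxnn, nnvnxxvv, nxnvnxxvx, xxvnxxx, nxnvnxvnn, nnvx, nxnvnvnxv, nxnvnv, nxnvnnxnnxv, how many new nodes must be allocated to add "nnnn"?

2

Walking "nnnn" from the root, the first 2 characters ("nn") follow existing edges; "n" is the first miss.
So 4 − 2 = 2 new nodes.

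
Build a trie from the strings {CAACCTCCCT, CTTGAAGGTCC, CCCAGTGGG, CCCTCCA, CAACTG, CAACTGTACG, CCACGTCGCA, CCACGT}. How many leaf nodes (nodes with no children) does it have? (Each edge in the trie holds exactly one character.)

6

A leaf is a node with no children — equivalently, the end of a word that is not a proper prefix of any other stored word.
Those words: "CAACCTCCCT", "CAACTGTACG", "CCACGTCGCA", "CCCAGTGGG", "CCCTCCA", "CTTGAAGGTCC"
Leaf count: 6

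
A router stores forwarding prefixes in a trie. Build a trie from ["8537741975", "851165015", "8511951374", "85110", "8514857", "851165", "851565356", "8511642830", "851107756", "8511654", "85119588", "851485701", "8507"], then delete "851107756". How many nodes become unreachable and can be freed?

4

A node on "851107756"'s path can go only if nothing else ends at it or branches off below it.
The suffix "7756" (4 nodes) is used only by "851107756"; "85110" is itself a stored word, so pruning stops there.
Nodes removed: 4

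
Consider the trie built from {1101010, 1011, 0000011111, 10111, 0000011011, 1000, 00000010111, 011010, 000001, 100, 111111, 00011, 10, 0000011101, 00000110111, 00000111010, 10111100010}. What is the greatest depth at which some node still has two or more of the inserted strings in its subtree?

10

Look for the deepest trie node that still has at least two words in its subtree.
"0000011011" and "00000110111" agree on "0000011011" (10 characters) before diverging; nothing deeper is shared.
Longest shared-prefix length: 10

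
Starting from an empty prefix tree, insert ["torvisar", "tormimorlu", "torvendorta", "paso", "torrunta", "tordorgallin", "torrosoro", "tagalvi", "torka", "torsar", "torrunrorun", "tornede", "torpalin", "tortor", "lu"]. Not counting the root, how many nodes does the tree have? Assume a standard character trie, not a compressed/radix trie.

For each word, the new-node count is its length minus the longest prefix already in the trie:
  "torvisar" → 8 new (t, o, r, v, i, s, a, r)
  "tormimorlu" → prefix "tor" already present; 7 new (m, i, m, o, r, l, u)
  "torvendorta" → prefix "torv" already present; 7 new (e, n, d, o, r, t, a)
  "paso" → 4 new (p, a, s, o)
  "torrunta" → prefix "tor" already present; 5 new (r, u, n, t, a)
  "tordorgallin" → prefix "tor" already present; 9 new (d, o, r, g, a, l, l, i, n)
  "torrosoro" → prefix "torr" already present; 5 new (o, s, o, r, o)
  "tagalvi" → prefix "t" already present; 6 new (a, g, a, l, v, i)
  "torka" → prefix "tor" already present; 2 new (k, a)
  "torsar" → prefix "tor" already present; 3 new (s, a, r)
  "torrunrorun" → prefix "torrun" already present; 5 new (r, o, r, u, n)
  "tornede" → prefix "tor" already present; 4 new (n, e, d, e)
  "torpalin" → prefix "tor" already present; 5 new (p, a, l, i, n)
  "tortor" → prefix "tor" already present; 3 new (t, o, r)
  "lu" → 2 new (l, u)
Total nodes = 8 + 7 + 7 + 4 + 5 + 9 + 5 + 6 + 2 + 3 + 5 + 4 + 5 + 3 + 2 = 75

75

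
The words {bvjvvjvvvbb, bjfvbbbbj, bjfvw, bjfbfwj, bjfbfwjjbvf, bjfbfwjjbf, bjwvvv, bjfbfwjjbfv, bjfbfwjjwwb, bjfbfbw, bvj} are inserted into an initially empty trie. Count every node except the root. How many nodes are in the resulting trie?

39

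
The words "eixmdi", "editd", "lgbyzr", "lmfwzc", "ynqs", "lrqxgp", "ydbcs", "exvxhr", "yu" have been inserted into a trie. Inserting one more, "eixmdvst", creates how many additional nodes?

Walking "eixmdvst" from the root, the first 5 characters ("eixmd") follow existing edges; "v" is the first miss.
New nodes needed: |"eixmdvst"| − 5 = 8 − 5 = 3.

3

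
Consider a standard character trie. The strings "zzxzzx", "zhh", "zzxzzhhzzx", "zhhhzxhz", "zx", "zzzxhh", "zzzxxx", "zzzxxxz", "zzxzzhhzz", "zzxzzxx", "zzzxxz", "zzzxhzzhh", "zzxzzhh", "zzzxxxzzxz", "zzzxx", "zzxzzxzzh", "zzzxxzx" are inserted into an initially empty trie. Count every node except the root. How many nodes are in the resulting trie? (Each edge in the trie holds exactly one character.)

Trie structure (* marks end of a word):
(root)
└─ z
   ├─ h
   │  └─ h *
   │     └─ h
   │        └─ z
   │           └─ x
   │              └─ h
   │                 └─ z *
   ├─ x *
   └─ z
      ├─ x
      │  └─ z
      │     └─ z
      │        ├─ h
      │        │  └─ h *
      │        │     └─ z
      │        │        └─ z *
      │        │           └─ x *
      │        └─ x *
      │           ├─ x *
      │           └─ z
      │              └─ z
      │                 └─ h *
      └─ z
         └─ x
            ├─ h
            │  ├─ h *
            │  └─ z
            │     └─ z
            │        └─ h
            │           └─ h *
            └─ x *
               ├─ x *
               │  └─ z *
               │     └─ z
               │        └─ x
               │           └─ z *
               └─ z *
                  └─ x *
Counting every labelled node above: 39.

39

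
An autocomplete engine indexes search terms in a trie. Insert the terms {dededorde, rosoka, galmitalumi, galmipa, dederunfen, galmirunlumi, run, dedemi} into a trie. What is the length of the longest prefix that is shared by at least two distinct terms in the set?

5

Equivalently: take the maximum, over all pairs, of their longest common prefix length.
"galmipa" and "galmirunlumi" agree on "galmi" (5 characters) before diverging; nothing deeper is shared.
Longest shared-prefix length: 5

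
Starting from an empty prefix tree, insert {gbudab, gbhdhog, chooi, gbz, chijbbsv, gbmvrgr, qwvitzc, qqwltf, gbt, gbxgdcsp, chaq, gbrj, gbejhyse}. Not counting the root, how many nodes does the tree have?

Insert word by word; a character creates a node only if that edge doesn't already exist:
  "gbudab" → 6 new (g, b, u, d, a, b)
  "gbhdhog" → prefix "gb" already present; 5 new (h, d, h, o, g)
  "chooi" → 5 new (c, h, o, o, i)
  "gbz" → prefix "gb" already present; 1 new (z)
  "chijbbsv" → prefix "ch" already present; 6 new (i, j, b, b, s, v)
  "gbmvrgr" → prefix "gb" already present; 5 new (m, v, r, g, r)
  "qwvitzc" → 7 new (q, w, v, i, t, z, c)
  "qqwltf" → prefix "q" already present; 5 new (q, w, l, t, f)
  "gbt" → prefix "gb" already present; 1 new (t)
  "gbxgdcsp" → prefix "gb" already present; 6 new (x, g, d, c, s, p)
  "chaq" → prefix "ch" already present; 2 new (a, q)
  "gbrj" → prefix "gb" already present; 2 new (r, j)
  "gbejhyse" → prefix "gb" already present; 6 new (e, j, h, y, s, e)
Total nodes = 6 + 5 + 5 + 1 + 6 + 5 + 7 + 5 + 1 + 6 + 2 + 2 + 6 = 57

57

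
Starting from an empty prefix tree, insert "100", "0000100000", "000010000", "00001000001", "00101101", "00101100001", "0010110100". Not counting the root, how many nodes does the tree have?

26

Count nodes per top-level branch (shared prefixes stored once):
  '0'-branch (000010000, 0000100000, 00001000001, 00101100001, 00101101, 0010110100): 23 nodes
  '1'-branch (100): 3 nodes
Sum: 26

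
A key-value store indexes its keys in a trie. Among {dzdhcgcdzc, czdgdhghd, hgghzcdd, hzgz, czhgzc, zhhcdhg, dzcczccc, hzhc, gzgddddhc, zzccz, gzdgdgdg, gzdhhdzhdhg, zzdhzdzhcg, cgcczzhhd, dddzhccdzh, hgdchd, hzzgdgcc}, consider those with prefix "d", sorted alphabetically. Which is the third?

dzdhcgcdzc

Filter for "d…" and sort: "dddzhccdzh", "dzcczccc", "dzdhcgcdzc"
The 3rd is dzdhcgcdzc.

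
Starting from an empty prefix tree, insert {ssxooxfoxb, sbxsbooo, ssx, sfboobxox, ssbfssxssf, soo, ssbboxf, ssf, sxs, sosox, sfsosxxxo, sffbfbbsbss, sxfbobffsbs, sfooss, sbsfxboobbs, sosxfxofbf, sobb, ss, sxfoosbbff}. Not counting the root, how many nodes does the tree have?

99

Trace insertions, counting only characters that open a new branch:
  "ssxooxfoxb" → 10 new (s, s, x, o, o, x, f, o, x, b)
  "sbxsbooo" → prefix "s" already present; 7 new (b, x, s, b, o, o, o)
  "ssx" → prefix "ssx" already present; 0 new (none)
  "sfboobxox" → prefix "s" already present; 8 new (f, b, o, o, b, x, o, x)
  "ssbfssxssf" → prefix "ss" already present; 8 new (b, f, s, s, x, s, s, f)
  "soo" → prefix "s" already present; 2 new (o, o)
  "ssbboxf" → prefix "ssb" already present; 4 new (b, o, x, f)
  "ssf" → prefix "ss" already present; 1 new (f)
  "sxs" → prefix "s" already present; 2 new (x, s)
  "sosox" → prefix "so" already present; 3 new (s, o, x)
  "sfsosxxxo" → prefix "sf" already present; 7 new (s, o, s, x, x, x, o)
  "sffbfbbsbss" → prefix "sf" already present; 9 new (f, b, f, b, b, s, b, s, s)
  "sxfbobffsbs" → prefix "sx" already present; 9 new (f, b, o, b, f, f, s, b, s)
  "sfooss" → prefix "sf" already present; 4 new (o, o, s, s)
  "sbsfxboobbs" → prefix "sb" already present; 9 new (s, f, x, b, o, o, b, b, s)
  "sosxfxofbf" → prefix "sos" already present; 7 new (x, f, x, o, f, b, f)
  "sobb" → prefix "so" already present; 2 new (b, b)
  "ss" → prefix "ss" already present; 0 new (none)
  "sxfoosbbff" → prefix "sxf" already present; 7 new (o, o, s, b, b, f, f)
Total nodes = 10 + 7 + 0 + 8 + 8 + 2 + 4 + 1 + 2 + 3 + 7 + 9 + 9 + 4 + 9 + 7 + 2 + 0 + 7 = 99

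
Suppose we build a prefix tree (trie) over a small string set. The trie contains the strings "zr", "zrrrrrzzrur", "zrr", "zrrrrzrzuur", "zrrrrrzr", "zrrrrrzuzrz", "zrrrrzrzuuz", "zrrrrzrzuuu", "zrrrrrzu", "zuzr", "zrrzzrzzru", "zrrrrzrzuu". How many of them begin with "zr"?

Walk to "zr"; the words in its subtree are exactly those with that prefix.
Words under "zr": zr, zrr, zrrrrrzr, zrrrrrzu, zrrrrrzuzrz, zrrrrrzzrur, zrrrrzrzuu, zrrrrzrzuur, zrrrrzrzuuu, zrrrrzrzuuz, zrrzzrzzru
Count: 11

11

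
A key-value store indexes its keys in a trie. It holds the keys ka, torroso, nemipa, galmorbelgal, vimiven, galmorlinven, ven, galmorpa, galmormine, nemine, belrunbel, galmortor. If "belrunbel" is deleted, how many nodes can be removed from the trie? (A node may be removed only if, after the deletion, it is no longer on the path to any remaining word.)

A node on "belrunbel"'s path can go only if nothing else ends at it or branches off below it.
No other word shares any prefix with "belrunbel", so all 9 of its nodes go.
Nodes removed: 9

9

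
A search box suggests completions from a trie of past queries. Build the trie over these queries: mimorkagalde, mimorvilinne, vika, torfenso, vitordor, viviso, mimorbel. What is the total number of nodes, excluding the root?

44

Insert word by word; a character creates a node only if that edge doesn't already exist:
  "mimorkagalde" → 12 new (m, i, m, o, r, k, a, g, a, l, d, e)
  "mimorvilinne" → prefix "mimor" already present; 7 new (v, i, l, i, n, n, e)
  "vika" → 4 new (v, i, k, a)
  "torfenso" → 8 new (t, o, r, f, e, n, s, o)
  "vitordor" → prefix "vi" already present; 6 new (t, o, r, d, o, r)
  "viviso" → prefix "vi" already present; 4 new (v, i, s, o)
  "mimorbel" → prefix "mimor" already present; 3 new (b, e, l)
Total nodes = 12 + 7 + 4 + 8 + 6 + 4 + 3 = 44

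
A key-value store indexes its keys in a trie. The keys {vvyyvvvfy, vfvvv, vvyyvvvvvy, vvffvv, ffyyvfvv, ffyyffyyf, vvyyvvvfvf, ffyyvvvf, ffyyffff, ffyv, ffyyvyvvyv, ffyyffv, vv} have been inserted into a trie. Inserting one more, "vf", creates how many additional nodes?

0

Every character of "vf" already lies on an existing path (it is a prefix of some stored word).
No new nodes are needed: 0.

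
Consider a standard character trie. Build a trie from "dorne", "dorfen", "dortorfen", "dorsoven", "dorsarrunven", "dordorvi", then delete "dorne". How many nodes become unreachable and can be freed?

2

After clearing the end-marker at "dorne", prune upward until reaching a node still needed by another word.
The suffix "ne" (2 nodes) is used only by "dorne"; the node for "dor" still has the child "f", so pruning stops there.
Nodes removed: 2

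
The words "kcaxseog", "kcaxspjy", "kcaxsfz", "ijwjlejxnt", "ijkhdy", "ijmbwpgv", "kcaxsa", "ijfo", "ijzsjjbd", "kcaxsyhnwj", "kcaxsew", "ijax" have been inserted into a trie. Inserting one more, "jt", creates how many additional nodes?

No existing word starts with "j", so every character of "jt" needs a new node.
2 − 0 = 2 new nodes.

2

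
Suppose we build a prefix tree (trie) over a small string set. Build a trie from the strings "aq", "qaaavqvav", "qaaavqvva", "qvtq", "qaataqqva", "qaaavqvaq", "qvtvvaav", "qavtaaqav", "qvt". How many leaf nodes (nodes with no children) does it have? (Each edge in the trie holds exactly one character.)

Leaves are exactly the stored words that no other stored word extends.
Those words: "aq", "qaaavqvaq", "qaaavqvav", "qaaavqvva", "qaataqqva", "qavtaaqav", "qvtq", "qvtvvaav"
Leaf count: 8

8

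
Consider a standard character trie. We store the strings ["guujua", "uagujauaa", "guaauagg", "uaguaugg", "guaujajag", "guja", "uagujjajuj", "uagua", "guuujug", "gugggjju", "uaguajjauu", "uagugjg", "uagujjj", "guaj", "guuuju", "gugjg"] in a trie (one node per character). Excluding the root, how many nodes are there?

60

Insert word by word; a character creates a node only if that edge doesn't already exist:
  "guujua" → 6 new (g, u, u, j, u, a)
  "uagujauaa" → 9 new (u, a, g, u, j, a, u, a, a)
  "guaauagg" → prefix "gu" already present; 6 new (a, a, u, a, g, g)
  "uaguaugg" → prefix "uagu" already present; 4 new (a, u, g, g)
  "guaujajag" → prefix "gua" already present; 6 new (u, j, a, j, a, g)
  "guja" → prefix "gu" already present; 2 new (j, a)
  "uagujjajuj" → prefix "uaguj" already present; 5 new (j, a, j, u, j)
  "uagua" → prefix "uagua" already present; 0 new (none)
  "guuujug" → prefix "guu" already present; 4 new (u, j, u, g)
  "gugggjju" → prefix "gu" already present; 6 new (g, g, g, j, j, u)
  "uaguajjauu" → prefix "uagua" already present; 5 new (j, j, a, u, u)
  "uagugjg" → prefix "uagu" already present; 3 new (g, j, g)
  "uagujjj" → prefix "uagujj" already present; 1 new (j)
  "guaj" → prefix "gua" already present; 1 new (j)
  "guuuju" → prefix "guuuju" already present; 0 new (none)
  "gugjg" → prefix "gug" already present; 2 new (j, g)
Total nodes = 6 + 9 + 6 + 4 + 6 + 2 + 5 + 0 + 4 + 6 + 5 + 3 + 1 + 1 + 0 + 2 = 60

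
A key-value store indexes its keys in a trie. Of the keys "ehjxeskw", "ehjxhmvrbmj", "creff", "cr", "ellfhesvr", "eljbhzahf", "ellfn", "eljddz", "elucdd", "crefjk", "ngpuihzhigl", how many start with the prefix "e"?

Walk to "e"; the words in its subtree are exactly those with that prefix.
Words under "e": ehjxeskw, ehjxhmvrbmj, eljbhzahf, eljddz, ellfhesvr, ellfn, elucdd
Count: 7

7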